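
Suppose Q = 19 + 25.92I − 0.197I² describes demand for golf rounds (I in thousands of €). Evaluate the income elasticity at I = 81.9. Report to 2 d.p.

At I = 81.9: Q = 820.4488.
dQ/dI = 25.92 − 0.394I = -6.34860.
η = (dQ/dI)·(I/Q) = -6.34860 × (81.9/820.4488) = -0.63.

-0.63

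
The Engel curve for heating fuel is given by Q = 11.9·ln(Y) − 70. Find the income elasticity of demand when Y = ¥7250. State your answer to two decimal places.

At Y = 7250: Q = 35.776.
dQ/dY = 11.9/Y = 0.00164138 at this income.
η = (dQ/dY)·(Y/Q) = 0.00164138 × (7250/35.776) = 0.33.

0.33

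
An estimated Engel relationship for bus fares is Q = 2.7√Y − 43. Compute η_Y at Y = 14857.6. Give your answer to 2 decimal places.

0.58

At Y = 14857.6: Q = 286.108.
dQ/dY = 2.7/(2√Y) = 0.0110754 at this income.
η = (dQ/dY)·(Y/Q) = 0.0110754 × (14857.6/286.108) = 0.58.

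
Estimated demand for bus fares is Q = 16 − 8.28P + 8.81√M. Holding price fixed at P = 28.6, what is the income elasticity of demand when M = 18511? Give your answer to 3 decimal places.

0.613

At P = 28.6, M = 18511: Q = 977.838.
Holding P constant, ∂Q/∂M = 8.81/(2√M) = 0.0323766.
η_M = (∂Q/∂M)·(M/Q) = 0.0323766 × (18511/977.838) = 0.613.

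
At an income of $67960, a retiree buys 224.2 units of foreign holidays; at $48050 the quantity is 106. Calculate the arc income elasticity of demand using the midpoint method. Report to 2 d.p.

ΔQ = 106 − 224.2 = -118.2; midpoint Q̄ = (224.2 + 106)/2 = 165.1.
ΔI = 48050 − 67960 = -19910; midpoint Ī = (67960 + 48050)/2 = 58005.
η = (ΔQ/Q̄) ÷ (ΔI/Ī) = (-118.2/165.1) ÷ (-19910/58005) = 2.09.

2.09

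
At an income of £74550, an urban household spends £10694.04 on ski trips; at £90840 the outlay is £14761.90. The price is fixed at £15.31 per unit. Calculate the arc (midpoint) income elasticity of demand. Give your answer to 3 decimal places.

1.622

With a constant price, Q₁ = 10694.04/15.31 = 698.500 and Q₂ = 14761.90/15.31 = 964.200 (equivalently, work directly with expenditure since P cancels).
Midpoint %ΔQ = (14761.90 − 10694.04)/12727.97 = 0.31960; midpoint %ΔI = (90840 − 74550)/82695 = 0.19699.
η = 0.31960 / 0.19699 = 1.622.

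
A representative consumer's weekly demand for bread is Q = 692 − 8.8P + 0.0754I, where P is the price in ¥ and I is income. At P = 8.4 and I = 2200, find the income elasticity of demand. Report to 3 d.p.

0.212

At P = 8.4, I = 2200: Q = 783.960.
Holding P constant, ∂Q/∂I = 0.0754.
η_I = (∂Q/∂I)·(I/Q) = 0.0754 × (2200/783.960) = 0.212.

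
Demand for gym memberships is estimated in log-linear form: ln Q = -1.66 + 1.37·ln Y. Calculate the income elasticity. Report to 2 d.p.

1.37

In a log-linear demand, the coefficient on ln Y is the income elasticity.
So η = 1.37.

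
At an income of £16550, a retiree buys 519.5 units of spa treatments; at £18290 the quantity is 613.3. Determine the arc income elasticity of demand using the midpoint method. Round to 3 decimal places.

1.658

ΔQ = 613.3 − 519.5 = 93.8; midpoint Q̄ = (519.5 + 613.3)/2 = 566.4.
ΔI = 18290 − 16550 = 1740; midpoint Ī = (16550 + 18290)/2 = 17420.
η = (ΔQ/Q̄) ÷ (ΔI/Ī) = (93.8/566.4) ÷ (1740/17420) = 1.658.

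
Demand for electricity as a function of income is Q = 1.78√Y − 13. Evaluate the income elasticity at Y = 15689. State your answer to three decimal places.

At Y = 15689: Q = 209.955.
dQ/dY = 1.78/(2√Y) = 0.00710546 at this income.
η = (dQ/dY)·(Y/Q) = 0.00710546 × (15689/209.955) = 0.531.

0.531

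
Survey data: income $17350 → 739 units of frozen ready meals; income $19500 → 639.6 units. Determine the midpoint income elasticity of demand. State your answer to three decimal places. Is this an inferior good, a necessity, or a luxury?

ΔQ = 639.6 − 739 = -99.4; midpoint Q̄ = (739 + 639.6)/2 = 689.3.
ΔI = 19500 − 17350 = 2150; midpoint Ī = (17350 + 19500)/2 = 18425.
η = (ΔQ/Q̄) ÷ (ΔI/Ī) = (-99.4/689.3) ÷ (2150/18425) = -1.236.
η < 0 ⇒ inferior good.

-1.236 (inferior good)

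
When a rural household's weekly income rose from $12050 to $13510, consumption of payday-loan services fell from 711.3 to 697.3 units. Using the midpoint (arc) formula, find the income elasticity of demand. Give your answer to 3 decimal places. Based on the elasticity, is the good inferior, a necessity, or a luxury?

-0.174 (inferior good)

ΔQ = 697.3 − 711.3 = -14; midpoint Q̄ = (711.3 + 697.3)/2 = 704.3.
ΔI = 13510 − 12050 = 1460; midpoint Ī = (12050 + 13510)/2 = 12780.
η = (ΔQ/Q̄) ÷ (ΔI/Ī) = (-14/704.3) ÷ (1460/12780) = -0.174.
η < 0 ⇒ inferior good.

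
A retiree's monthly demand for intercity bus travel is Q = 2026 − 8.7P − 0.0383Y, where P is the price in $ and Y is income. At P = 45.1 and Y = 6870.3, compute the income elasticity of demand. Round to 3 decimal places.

-0.192

At P = 45.1, Y = 6870.3: Q = 1370.498.
Holding P constant, ∂Q/∂Y = −0.0383.
η_Y = (∂Q/∂Y)·(Y/Q) = -0.0383 × (6870.3/1370.498) = -0.192.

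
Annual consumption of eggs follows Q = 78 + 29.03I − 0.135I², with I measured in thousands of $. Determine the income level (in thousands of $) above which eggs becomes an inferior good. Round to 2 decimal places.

107.52

dQ/dI = 29.03 − 0.27I.
The good is inferior where dQ/dI < 0. Setting dQ/dI = 0 gives I = 29.03 / 0.27 = 107.52.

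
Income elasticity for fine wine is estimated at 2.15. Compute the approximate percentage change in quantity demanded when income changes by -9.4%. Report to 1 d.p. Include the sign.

%ΔQ ≈ η × %ΔI = 2.15 × (-9.4%) = -20.2%.

-20.2%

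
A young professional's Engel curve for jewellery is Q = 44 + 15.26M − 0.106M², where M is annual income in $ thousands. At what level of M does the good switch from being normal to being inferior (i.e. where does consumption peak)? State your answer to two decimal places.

dQ/dM = 15.26 − 0.212M.
The good is inferior where dQ/dM < 0. Setting dQ/dM = 0 gives M = 15.26 / 0.212 = 71.98.

71.98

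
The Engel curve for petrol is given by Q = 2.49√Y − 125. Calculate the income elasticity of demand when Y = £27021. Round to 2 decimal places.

At Y = 27021: Q = 284.308.
dQ/dY = 2.49/(2√Y) = 0.00757388 at this income.
η = (dQ/dY)·(Y/Q) = 0.00757388 × (27021/284.308) = 0.72.

0.72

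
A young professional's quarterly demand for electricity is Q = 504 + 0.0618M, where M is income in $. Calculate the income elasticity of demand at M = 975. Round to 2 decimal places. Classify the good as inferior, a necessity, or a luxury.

At M = 975: Q = 564.255.
dQ/dM = 0.0618.
η = (dQ/dM)·(M/Q) = 0.0618 × (975/564.255) = 0.11.
Since 0 < η < 1, the good is a necessity.

0.11 (necessity)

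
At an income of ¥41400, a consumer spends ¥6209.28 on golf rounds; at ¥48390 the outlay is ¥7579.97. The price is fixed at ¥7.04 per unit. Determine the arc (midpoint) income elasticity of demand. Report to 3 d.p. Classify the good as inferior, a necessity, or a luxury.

1.277 (luxury)

With a constant price, Q₁ = 6209.28/7.04 = 882.000 and Q₂ = 7579.97/7.04 = 1076.700 (equivalently, work directly with expenditure since P cancels).
Midpoint %ΔQ = (7579.97 − 6209.28)/6894.63 = 0.19881; midpoint %ΔI = (48390 − 41400)/44895 = 0.15570.
η = 0.19881 / 0.15570 = 1.277.
η > 1 ⇒ luxury.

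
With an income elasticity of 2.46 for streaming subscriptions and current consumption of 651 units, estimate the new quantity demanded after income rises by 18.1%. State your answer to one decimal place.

940.9

%ΔQ ≈ η × %ΔI = 2.46 × 18.1% = 44.526%.
New Q ≈ 651 × (1 + 0.44526) = 940.9.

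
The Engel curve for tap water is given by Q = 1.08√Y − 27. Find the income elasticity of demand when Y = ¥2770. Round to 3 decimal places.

0.952

At Y = 2770: Q = 29.841.
dQ/dY = 1.08/(2√Y) = 0.0102602 at this income.
η = (dQ/dY)·(Y/Q) = 0.0102602 × (2770/29.841) = 0.952.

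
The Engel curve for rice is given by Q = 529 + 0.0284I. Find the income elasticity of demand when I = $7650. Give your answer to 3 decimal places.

At I = 7650: Q = 746.260.
dQ/dI = 0.0284.
η = (dQ/dI)·(I/Q) = 0.0284 × (7650/746.260) = 0.291.

0.291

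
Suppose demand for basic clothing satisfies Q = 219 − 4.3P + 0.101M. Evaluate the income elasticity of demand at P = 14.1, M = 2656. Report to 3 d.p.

0.629

At P = 14.1, M = 2656: Q = 426.626.
Holding P constant, ∂Q/∂M = 0.101.
η_M = (∂Q/∂M)·(M/Q) = 0.101 × (2656/426.626) = 0.629.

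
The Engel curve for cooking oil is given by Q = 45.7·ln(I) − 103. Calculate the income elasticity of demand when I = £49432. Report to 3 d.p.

At I = 49432: Q = 390.942.
dQ/dI = 45.7/I = 0.000924502 at this income.
η = (dQ/dI)·(I/Q) = 0.000924502 × (49432/390.942) = 0.117.

0.117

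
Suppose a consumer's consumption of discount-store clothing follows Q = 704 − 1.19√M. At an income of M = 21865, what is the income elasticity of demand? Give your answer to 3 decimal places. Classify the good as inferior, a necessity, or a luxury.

-0.167 (inferior good)

At M = 21865: Q = 528.037.
dQ/dM = -1.19/(2√M) = -0.00402385 at this income.
η = (dQ/dM)·(M/Q) = -0.00402385 × (21865/528.037) = -0.167.
Since η < 0, the good is an inferior good.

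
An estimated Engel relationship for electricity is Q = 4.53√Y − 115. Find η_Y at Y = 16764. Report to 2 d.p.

At Y = 16764: Q = 471.526.
dQ/dY = 4.53/(2√Y) = 0.0174936 at this income.
η = (dQ/dY)·(Y/Q) = 0.0174936 × (16764/471.526) = 0.62.

0.62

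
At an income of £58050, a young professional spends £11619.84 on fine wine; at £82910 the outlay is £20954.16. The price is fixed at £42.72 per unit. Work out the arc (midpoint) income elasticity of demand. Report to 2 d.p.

With a constant price, Q₁ = 11619.84/42.72 = 272.000 and Q₂ = 20954.16/42.72 = 490.500 (equivalently, work directly with expenditure since P cancels).
Midpoint %ΔQ = (20954.16 − 11619.84)/16287.00 = 0.57311; midpoint %ΔI = (82910 − 58050)/70480 = 0.35272.
η = 0.57311 / 0.35272 = 1.62.

1.62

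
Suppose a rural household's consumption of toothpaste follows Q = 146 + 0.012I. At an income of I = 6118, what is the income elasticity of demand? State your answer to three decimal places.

0.335

At I = 6118: Q = 219.416.
dQ/dI = 0.012.
η = (dQ/dI)·(I/Q) = 0.012 × (6118/219.416) = 0.335.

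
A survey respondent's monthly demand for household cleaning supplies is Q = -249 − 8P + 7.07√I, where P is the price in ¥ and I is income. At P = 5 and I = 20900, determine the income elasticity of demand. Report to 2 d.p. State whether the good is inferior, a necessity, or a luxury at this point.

0.70 (necessity)

At P = 5, I = 20900: Q = 733.098.
Holding P constant, ∂Q/∂I = 7.07/(2√I) = 0.0244521.
η_I = (∂Q/∂I)·(I/Q) = 0.0244521 × (20900/733.098) = 0.70.
Since 0 < η < 1, this is a necessity.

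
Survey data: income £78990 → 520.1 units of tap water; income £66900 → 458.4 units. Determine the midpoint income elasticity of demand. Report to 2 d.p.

ΔQ = 458.4 − 520.1 = -61.7; midpoint Q̄ = (520.1 + 458.4)/2 = 489.25.
ΔI = 66900 − 78990 = -12090; midpoint Ī = (78990 + 66900)/2 = 72945.
η = (ΔQ/Q̄) ÷ (ΔI/Ī) = (-61.7/489.25) ÷ (-12090/72945) = 0.76.

0.76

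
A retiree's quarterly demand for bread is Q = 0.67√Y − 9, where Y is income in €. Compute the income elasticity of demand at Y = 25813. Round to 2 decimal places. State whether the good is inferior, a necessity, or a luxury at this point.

At Y = 25813: Q = 98.645.
dQ/dY = 0.67/(2√Y) = 0.00208509 at this income.
η = (dQ/dY)·(Y/Q) = 0.00208509 × (25813/98.645) = 0.55.
Since 0 < η < 1, the good is a necessity.

0.55 (necessity)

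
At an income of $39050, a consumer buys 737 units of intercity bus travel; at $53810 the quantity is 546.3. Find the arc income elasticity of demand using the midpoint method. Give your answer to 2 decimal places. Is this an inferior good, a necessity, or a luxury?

ΔQ = 546.3 − 737 = -190.7; midpoint Q̄ = (737 + 546.3)/2 = 641.65.
ΔI = 53810 − 39050 = 14760; midpoint Ī = (39050 + 53810)/2 = 46430.
η = (ΔQ/Q̄) ÷ (ΔI/Ī) = (-190.7/641.65) ÷ (14760/46430) = -0.93.
η < 0 ⇒ inferior good.

-0.93 (inferior good)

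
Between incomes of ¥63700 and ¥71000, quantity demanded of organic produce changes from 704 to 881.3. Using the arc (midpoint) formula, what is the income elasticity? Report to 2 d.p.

ΔQ = 881.3 − 704 = 177.3; midpoint Q̄ = (704 + 881.3)/2 = 792.65.
ΔI = 71000 − 63700 = 7300; midpoint Ī = (63700 + 71000)/2 = 67350.
η = (ΔQ/Q̄) ÷ (ΔI/Ī) = (177.3/792.65) ÷ (7300/67350) = 2.06.

2.06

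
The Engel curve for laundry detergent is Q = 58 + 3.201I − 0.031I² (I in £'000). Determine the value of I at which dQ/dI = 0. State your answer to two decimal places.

51.63

dQ/dI = 3.201 − 0.062I.
The good is inferior where dQ/dI < 0. Setting dQ/dI = 0 gives I = 3.201 / 0.062 = 51.63.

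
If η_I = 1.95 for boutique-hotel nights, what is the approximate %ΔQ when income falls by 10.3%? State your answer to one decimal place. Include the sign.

%ΔQ ≈ η × %ΔI = 1.95 × (-10.3%) = -20.1%.

-20.1%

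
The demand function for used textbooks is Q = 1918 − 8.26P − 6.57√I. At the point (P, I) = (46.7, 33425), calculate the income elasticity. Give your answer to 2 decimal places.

-1.81

At P = 46.7, I = 33425: Q = 331.097.
Holding P constant, ∂Q/∂I = -6.57/(2√I) = -0.017968.
η_I = (∂Q/∂I)·(I/Q) = -0.017968 × (33425/331.097) = -1.81.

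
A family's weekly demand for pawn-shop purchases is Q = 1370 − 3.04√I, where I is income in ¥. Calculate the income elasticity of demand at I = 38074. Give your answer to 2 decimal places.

At I = 38074: Q = 776.818.
dQ/dI = -3.04/(2√I) = -0.00778985 at this income.
η = (dQ/dI)·(I/Q) = -0.00778985 × (38074/776.818) = -0.38.

-0.38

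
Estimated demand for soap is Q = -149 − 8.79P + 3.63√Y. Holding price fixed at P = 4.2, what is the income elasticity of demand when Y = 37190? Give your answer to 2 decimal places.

0.68

At P = 4.2, Y = 37190: Q = 514.117.
Holding P constant, ∂Q/∂Y = 3.63/(2√Y) = 0.0094116.
η_Y = (∂Q/∂Y)·(Y/Q) = 0.0094116 × (37190/514.117) = 0.68.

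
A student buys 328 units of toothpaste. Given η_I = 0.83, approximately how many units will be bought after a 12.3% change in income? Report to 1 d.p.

%ΔQ ≈ η × %ΔI = 0.83 × 12.3% = 10.209%.
New Q ≈ 328 × (1 + 0.10209) = 361.5.

361.5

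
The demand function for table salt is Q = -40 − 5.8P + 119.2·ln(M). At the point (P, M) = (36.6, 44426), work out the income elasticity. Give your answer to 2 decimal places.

0.12

At P = 36.6, M = 44426: Q = 1023.348.
Holding P constant, ∂Q/∂M = 119.2/M = 0.00268311.
η_M = (∂Q/∂M)·(M/Q) = 0.00268311 × (44426/1023.348) = 0.12.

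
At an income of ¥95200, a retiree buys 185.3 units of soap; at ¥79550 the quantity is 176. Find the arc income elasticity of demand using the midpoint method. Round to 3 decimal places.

ΔQ = 176 − 185.3 = -9.3; midpoint Q̄ = (185.3 + 176)/2 = 180.65.
ΔI = 79550 − 95200 = -15650; midpoint Ī = (95200 + 79550)/2 = 87375.
η = (ΔQ/Q̄) ÷ (ΔI/Ī) = (-9.3/180.65) ÷ (-15650/87375) = 0.287.

0.287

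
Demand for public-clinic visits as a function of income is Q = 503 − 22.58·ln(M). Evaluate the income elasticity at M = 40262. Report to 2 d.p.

-0.09

At M = 40262: Q = 263.581.
dQ/dM = -22.58/M = -0.000560827 at this income.
η = (dQ/dM)·(M/Q) = -0.000560827 × (40262/263.581) = -0.09.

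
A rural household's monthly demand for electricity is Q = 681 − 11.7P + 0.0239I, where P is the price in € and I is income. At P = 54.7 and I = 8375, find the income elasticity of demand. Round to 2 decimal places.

At P = 54.7, I = 8375: Q = 241.173.
Holding P constant, ∂Q/∂I = 0.0239.
η_I = (∂Q/∂I)·(I/Q) = 0.0239 × (8375/241.173) = 0.83.

0.83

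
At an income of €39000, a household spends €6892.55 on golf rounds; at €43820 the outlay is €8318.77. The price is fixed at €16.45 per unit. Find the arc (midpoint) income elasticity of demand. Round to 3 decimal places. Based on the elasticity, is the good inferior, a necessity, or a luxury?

1.611 (luxury)

With a constant price, Q₁ = 6892.55/16.45 = 419.000 and Q₂ = 8318.77/16.45 = 505.700 (equivalently, work directly with expenditure since P cancels).
Midpoint %ΔQ = (8318.77 − 6892.55)/7605.66 = 0.18752; midpoint %ΔI = (43820 − 39000)/41410 = 0.11640.
η = 0.18752 / 0.11640 = 1.611.
η > 1 ⇒ luxury.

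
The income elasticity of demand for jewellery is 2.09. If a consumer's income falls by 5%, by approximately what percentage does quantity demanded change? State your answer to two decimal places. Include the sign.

-10.45%

%ΔQ ≈ η × %ΔI = 2.09 × (-5%) = -10.45%.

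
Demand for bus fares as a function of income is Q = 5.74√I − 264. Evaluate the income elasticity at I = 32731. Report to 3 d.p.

At I = 32731: Q = 774.464.
dQ/dI = 5.74/(2√I) = 0.0158636 at this income.
η = (dQ/dI)·(I/Q) = 0.0158636 × (32731/774.464) = 0.670.

0.670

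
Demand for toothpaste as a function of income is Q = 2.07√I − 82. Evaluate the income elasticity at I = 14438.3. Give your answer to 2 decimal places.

0.75

At I = 14438.3: Q = 166.730.
dQ/dI = 2.07/(2√I) = 0.00861355 at this income.
η = (dQ/dI)·(I/Q) = 0.00861355 × (14438.3/166.730) = 0.75.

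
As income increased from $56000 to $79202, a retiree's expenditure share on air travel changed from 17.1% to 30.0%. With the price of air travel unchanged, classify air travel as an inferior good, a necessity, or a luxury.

luxury

The budget share rises as income rises, so η > 1.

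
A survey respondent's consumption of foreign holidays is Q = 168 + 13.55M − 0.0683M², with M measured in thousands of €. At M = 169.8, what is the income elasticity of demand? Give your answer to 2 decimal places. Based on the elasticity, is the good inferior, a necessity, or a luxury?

-3.28 (inferior good)

At M = 169.8: Q = 499.5617.
dQ/dM = 13.55 − 0.1366M = -9.64468.
η = (dQ/dM)·(M/Q) = -9.64468 × (169.8/499.5617) = -3.28.
η < 0 ⇒ inferior good.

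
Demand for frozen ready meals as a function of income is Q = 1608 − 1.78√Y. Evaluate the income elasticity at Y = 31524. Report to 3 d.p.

At Y = 31524: Q = 1291.961.
dQ/dY = -1.78/(2√Y) = -0.00501267 at this income.
η = (dQ/dY)·(Y/Q) = -0.00501267 × (31524/1291.961) = -0.122.

-0.122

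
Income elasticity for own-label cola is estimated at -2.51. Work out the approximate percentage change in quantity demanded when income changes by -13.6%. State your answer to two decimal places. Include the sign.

%ΔQ ≈ η × %ΔI = -2.51 × (-13.6%) = 34.14%.

34.14%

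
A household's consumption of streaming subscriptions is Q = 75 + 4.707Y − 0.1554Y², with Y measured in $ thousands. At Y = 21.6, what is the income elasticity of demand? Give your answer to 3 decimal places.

At Y = 21.6: Q = 104.1678.
dQ/dY = 4.707 − 0.3108Y = -2.00628.
η = (dQ/dY)·(Y/Q) = -2.00628 × (21.6/104.1678) = -0.416.

-0.416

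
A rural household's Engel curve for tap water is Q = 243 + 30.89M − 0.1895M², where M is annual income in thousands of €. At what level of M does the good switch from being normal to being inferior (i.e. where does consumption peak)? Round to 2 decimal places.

81.50

dQ/dM = 30.89 − 0.379M.
The good is inferior where dQ/dM < 0. Setting dQ/dM = 0 gives M = 30.89 / 0.379 = 81.50.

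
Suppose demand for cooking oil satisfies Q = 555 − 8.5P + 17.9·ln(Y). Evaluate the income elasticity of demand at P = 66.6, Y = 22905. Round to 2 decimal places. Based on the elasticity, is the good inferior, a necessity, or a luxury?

0.11 (necessity)

At P = 66.6, Y = 22905: Q = 168.600.
Holding P constant, ∂Q/∂Y = 17.9/Y = 0.000781489.
η_Y = (∂Q/∂Y)·(Y/Q) = 0.000781489 × (22905/168.600) = 0.11.
Since 0 < η < 1, this is a necessity.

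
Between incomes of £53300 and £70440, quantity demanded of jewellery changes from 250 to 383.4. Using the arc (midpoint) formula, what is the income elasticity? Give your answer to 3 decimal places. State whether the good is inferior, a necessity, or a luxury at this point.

1.520 (luxury)

ΔQ = 383.4 − 250 = 133.4; midpoint Q̄ = (250 + 383.4)/2 = 316.7.
ΔI = 70440 − 53300 = 17140; midpoint Ī = (53300 + 70440)/2 = 61870.
η = (ΔQ/Q̄) ÷ (ΔI/Ī) = (133.4/316.7) ÷ (17140/61870) = 1.520.
η > 1 ⇒ luxury.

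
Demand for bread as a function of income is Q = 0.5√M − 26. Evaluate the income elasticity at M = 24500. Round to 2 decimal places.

At M = 24500: Q = 52.262.
dQ/dM = 0.5/(2√M) = 0.00159719 at this income.
η = (dQ/dM)·(M/Q) = 0.00159719 × (24500/52.262) = 0.75.

0.75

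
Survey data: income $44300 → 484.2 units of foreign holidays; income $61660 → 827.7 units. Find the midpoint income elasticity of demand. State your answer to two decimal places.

1.60

ΔQ = 827.7 − 484.2 = 343.5; midpoint Q̄ = (484.2 + 827.7)/2 = 655.95.
ΔI = 61660 − 44300 = 17360; midpoint Ī = (44300 + 61660)/2 = 52980.
η = (ΔQ/Q̄) ÷ (ΔI/Ī) = (343.5/655.95) ÷ (17360/52980) = 1.60.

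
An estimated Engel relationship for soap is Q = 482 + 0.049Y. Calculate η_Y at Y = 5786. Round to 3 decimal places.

At Y = 5786: Q = 765.514.
dQ/dY = 0.049.
η = (dQ/dY)·(Y/Q) = 0.049 × (5786/765.514) = 0.370.

0.370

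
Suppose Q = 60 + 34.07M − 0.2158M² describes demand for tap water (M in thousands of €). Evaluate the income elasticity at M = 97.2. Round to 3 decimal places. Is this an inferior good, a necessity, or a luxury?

-0.575 (inferior good)

At M = 97.2: Q = 1332.7601.
dQ/dM = 34.07 − 0.4316M = -7.88152.
η = (dQ/dM)·(M/Q) = -7.88152 × (97.2/1332.7601) = -0.575.
η < 0 ⇒ inferior good.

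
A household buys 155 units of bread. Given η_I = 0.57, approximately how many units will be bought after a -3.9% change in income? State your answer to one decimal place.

%ΔQ ≈ η × %ΔI = 0.57 × (-3.9%) = -2.223%.
New Q ≈ 155 × (1 − 0.02223) = 151.6.

151.6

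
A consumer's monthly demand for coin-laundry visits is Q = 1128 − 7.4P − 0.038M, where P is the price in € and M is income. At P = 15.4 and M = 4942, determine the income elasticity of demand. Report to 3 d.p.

-0.227

At P = 15.4, M = 4942: Q = 826.244.
Holding P constant, ∂Q/∂M = −0.038.
η_M = (∂Q/∂M)·(M/Q) = -0.038 × (4942/826.244) = -0.227.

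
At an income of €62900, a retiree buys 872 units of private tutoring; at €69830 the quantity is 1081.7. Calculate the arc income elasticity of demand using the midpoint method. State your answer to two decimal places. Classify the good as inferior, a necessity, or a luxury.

2.06 (luxury)

ΔQ = 1081.7 − 872 = 209.7; midpoint Q̄ = (872 + 1081.7)/2 = 976.85.
ΔI = 69830 − 62900 = 6930; midpoint Ī = (62900 + 69830)/2 = 66365.
η = (ΔQ/Q̄) ÷ (ΔI/Ī) = (209.7/976.85) ÷ (6930/66365) = 2.06.
η > 1 ⇒ luxury.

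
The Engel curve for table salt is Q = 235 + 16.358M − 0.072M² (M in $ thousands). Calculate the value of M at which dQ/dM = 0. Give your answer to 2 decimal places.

113.60

dQ/dM = 16.358 − 0.144M.
The good is inferior where dQ/dM < 0. Setting dQ/dM = 0 gives M = 16.358 / 0.144 = 113.60.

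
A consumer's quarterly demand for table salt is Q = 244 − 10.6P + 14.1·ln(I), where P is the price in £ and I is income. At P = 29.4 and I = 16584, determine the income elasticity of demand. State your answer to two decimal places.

At P = 29.4, I = 16584: Q = 69.358.
Holding P constant, ∂Q/∂I = 14.1/I = 0.000850217.
η_I = (∂Q/∂I)·(I/Q) = 0.000850217 × (16584/69.358) = 0.20.

0.20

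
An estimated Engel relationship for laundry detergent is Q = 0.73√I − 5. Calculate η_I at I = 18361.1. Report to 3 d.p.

At I = 18361.1: Q = 93.917.
dQ/dI = 0.73/(2√I) = 0.00269366 at this income.
η = (dQ/dI)·(I/Q) = 0.00269366 × (18361.1/93.917) = 0.527.

0.527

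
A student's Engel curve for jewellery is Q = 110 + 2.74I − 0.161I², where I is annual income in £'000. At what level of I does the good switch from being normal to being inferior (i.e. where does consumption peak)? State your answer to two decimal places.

dQ/dI = 2.74 − 0.322I.
The good is inferior where dQ/dI < 0. Setting dQ/dI = 0 gives I = 2.74 / 0.322 = 8.51.

8.51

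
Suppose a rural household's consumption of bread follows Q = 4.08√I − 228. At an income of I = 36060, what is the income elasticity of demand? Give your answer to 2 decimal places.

0.71

At I = 36060: Q = 546.770.
dQ/dI = 4.08/(2√I) = 0.0107428 at this income.
η = (dQ/dI)·(I/Q) = 0.0107428 × (36060/546.770) = 0.71.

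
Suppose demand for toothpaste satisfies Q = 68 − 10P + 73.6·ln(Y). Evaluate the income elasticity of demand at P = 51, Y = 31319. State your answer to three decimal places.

0.230

At P = 51, Y = 31319: Q = 319.906.
Holding P constant, ∂Q/∂Y = 73.6/Y = 0.00235001.
η_Y = (∂Q/∂Y)·(Y/Q) = 0.00235001 × (31319/319.906) = 0.230.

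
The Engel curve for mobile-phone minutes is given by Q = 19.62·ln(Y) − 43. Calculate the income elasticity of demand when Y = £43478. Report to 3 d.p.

At Y = 43478: Q = 166.542.
dQ/dY = 19.62/Y = 0.000451263 at this income.
η = (dQ/dY)·(Y/Q) = 0.000451263 × (43478/166.542) = 0.118.

0.118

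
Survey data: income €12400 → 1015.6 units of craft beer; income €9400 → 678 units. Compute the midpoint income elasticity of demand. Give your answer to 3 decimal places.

1.449

ΔQ = 678 − 1015.6 = -337.6; midpoint Q̄ = (1015.6 + 678)/2 = 846.8.
ΔI = 9400 − 12400 = -3000; midpoint Ī = (12400 + 9400)/2 = 10900.
η = (ΔQ/Q̄) ÷ (ΔI/Ī) = (-337.6/846.8) ÷ (-3000/10900) = 1.449.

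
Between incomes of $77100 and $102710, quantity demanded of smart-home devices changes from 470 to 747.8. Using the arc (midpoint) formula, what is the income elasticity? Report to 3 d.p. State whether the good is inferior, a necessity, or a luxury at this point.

ΔQ = 747.8 − 470 = 277.8; midpoint Q̄ = (470 + 747.8)/2 = 608.9.
ΔI = 102710 − 77100 = 25610; midpoint Ī = (77100 + 102710)/2 = 89905.
η = (ΔQ/Q̄) ÷ (ΔI/Ī) = (277.8/608.9) ÷ (25610/89905) = 1.602.
η > 1 ⇒ luxury.

1.602 (luxury)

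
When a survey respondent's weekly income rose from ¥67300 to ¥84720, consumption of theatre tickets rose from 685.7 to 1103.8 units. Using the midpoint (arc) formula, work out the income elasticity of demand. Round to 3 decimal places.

ΔQ = 1103.8 − 685.7 = 418.1; midpoint Q̄ = (685.7 + 1103.8)/2 = 894.75.
ΔI = 84720 − 67300 = 17420; midpoint Ī = (67300 + 84720)/2 = 76010.
η = (ΔQ/Q̄) ÷ (ΔI/Ī) = (418.1/894.75) ÷ (17420/76010) = 2.039.

2.039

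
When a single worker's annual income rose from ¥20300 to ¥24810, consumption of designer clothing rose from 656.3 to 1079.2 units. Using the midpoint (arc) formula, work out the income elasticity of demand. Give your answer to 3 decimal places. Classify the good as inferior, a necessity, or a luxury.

2.437 (luxury)

ΔQ = 1079.2 − 656.3 = 422.9; midpoint Q̄ = (656.3 + 1079.2)/2 = 867.75.
ΔI = 24810 − 20300 = 4510; midpoint Ī = (20300 + 24810)/2 = 22555.
η = (ΔQ/Q̄) ÷ (ΔI/Ī) = (422.9/867.75) ÷ (4510/22555) = 2.437.
η > 1 ⇒ luxury.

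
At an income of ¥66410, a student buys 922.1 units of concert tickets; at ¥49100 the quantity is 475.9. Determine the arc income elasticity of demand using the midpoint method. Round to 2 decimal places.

ΔQ = 475.9 − 922.1 = -446.2; midpoint Q̄ = (922.1 + 475.9)/2 = 699.
ΔI = 49100 − 66410 = -17310; midpoint Ī = (66410 + 49100)/2 = 57755.
η = (ΔQ/Q̄) ÷ (ΔI/Ī) = (-446.2/699) ÷ (-17310/57755) = 2.13.

2.13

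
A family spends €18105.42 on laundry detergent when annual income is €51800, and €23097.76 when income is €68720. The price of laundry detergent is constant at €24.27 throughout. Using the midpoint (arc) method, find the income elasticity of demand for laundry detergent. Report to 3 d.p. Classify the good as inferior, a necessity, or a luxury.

With a constant price, Q₁ = 18105.42/24.27 = 746.000 and Q₂ = 23097.76/24.27 = 951.700 (equivalently, work directly with expenditure since P cancels).
Midpoint %ΔQ = (23097.76 − 18105.42)/20601.59 = 0.24233; midpoint %ΔI = (68720 − 51800)/60260 = 0.28078.
η = 0.24233 / 0.28078 = 0.863.
0 < η < 1 ⇒ necessity.

0.863 (necessity)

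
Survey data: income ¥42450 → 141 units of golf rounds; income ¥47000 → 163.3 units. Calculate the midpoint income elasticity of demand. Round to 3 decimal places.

1.441

ΔQ = 163.3 − 141 = 22.3; midpoint Q̄ = (141 + 163.3)/2 = 152.15.
ΔI = 47000 − 42450 = 4550; midpoint Ī = (42450 + 47000)/2 = 44725.
η = (ΔQ/Q̄) ÷ (ΔI/Ī) = (22.3/152.15) ÷ (4550/44725) = 1.441.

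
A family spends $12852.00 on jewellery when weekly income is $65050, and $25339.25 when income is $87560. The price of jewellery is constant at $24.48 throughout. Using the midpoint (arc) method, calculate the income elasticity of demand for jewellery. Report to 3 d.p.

2.217

With a constant price, Q₁ = 12852.00/24.48 = 525.000 and Q₂ = 25339.25/24.48 = 1035.100 (equivalently, work directly with expenditure since P cancels).
Midpoint %ΔQ = (25339.25 − 12852.00)/19095.63 = 0.65393; midpoint %ΔI = (87560 − 65050)/76305 = 0.29500.
η = 0.65393 / 0.29500 = 2.217.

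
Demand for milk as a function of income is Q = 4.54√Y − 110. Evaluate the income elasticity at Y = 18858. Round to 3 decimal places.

0.607

At Y = 18858: Q = 513.453.
dQ/dY = 4.54/(2√Y) = 0.0165302 at this income.
η = (dQ/dY)·(Y/Q) = 0.0165302 × (18858/513.453) = 0.607.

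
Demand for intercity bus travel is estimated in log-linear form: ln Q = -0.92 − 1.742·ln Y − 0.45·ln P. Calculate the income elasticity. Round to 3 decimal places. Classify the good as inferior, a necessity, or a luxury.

-1.742 (inferior good)

In a log-linear demand, the coefficient on ln Y is the income elasticity.
So η = -1.742.
η < 0 ⇒ inferior good.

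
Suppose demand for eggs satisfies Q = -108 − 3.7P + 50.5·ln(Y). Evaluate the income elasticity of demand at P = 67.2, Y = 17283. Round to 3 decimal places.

0.371

At P = 67.2, Y = 17283: Q = 136.113.
Holding P constant, ∂Q/∂Y = 50.5/Y = 0.00292195.
η_Y = (∂Q/∂Y)·(Y/Q) = 0.00292195 × (17283/136.113) = 0.371.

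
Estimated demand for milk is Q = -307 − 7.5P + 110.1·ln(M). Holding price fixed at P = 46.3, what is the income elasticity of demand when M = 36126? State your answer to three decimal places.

At P = 46.3, M = 36126: Q = 501.224.
Holding P constant, ∂Q/∂M = 110.1/M = 0.00304767.
η_M = (∂Q/∂M)·(M/Q) = 0.00304767 × (36126/501.224) = 0.220.

0.220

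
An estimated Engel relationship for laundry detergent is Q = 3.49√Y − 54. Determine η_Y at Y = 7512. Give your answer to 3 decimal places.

0.609

At Y = 7512: Q = 248.485.
dQ/dY = 3.49/(2√Y) = 0.0201334 at this income.
η = (dQ/dY)·(Y/Q) = 0.0201334 × (7512/248.485) = 0.609.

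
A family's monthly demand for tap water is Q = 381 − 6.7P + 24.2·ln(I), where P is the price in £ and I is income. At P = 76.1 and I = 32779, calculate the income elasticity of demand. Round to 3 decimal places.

0.197

At P = 76.1, I = 32779: Q = 122.751.
Holding P constant, ∂Q/∂I = 24.2/I = 0.000738278.
η_I = (∂Q/∂I)·(I/Q) = 0.000738278 × (32779/122.751) = 0.197.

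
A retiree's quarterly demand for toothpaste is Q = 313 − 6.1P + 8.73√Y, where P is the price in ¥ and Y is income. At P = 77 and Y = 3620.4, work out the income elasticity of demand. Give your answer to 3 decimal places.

At P = 77, Y = 3620.4: Q = 368.582.
Holding P constant, ∂Q/∂Y = 8.73/(2√Y) = 0.0725447.
η_Y = (∂Q/∂Y)·(Y/Q) = 0.0725447 × (3620.4/368.582) = 0.713.

0.713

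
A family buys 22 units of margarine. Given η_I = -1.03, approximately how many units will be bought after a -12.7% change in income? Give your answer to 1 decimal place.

%ΔQ ≈ η × %ΔI = -1.03 × (-12.7%) = 13.081%.
New Q ≈ 22 × (1 + 0.13081) = 24.9.

24.9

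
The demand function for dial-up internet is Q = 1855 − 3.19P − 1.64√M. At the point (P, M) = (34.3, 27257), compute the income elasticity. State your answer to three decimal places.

At P = 34.3, M = 27257: Q = 1474.824.
Holding P constant, ∂Q/∂M = -1.64/(2√M) = -0.00496678.
η_M = (∂Q/∂M)·(M/Q) = -0.00496678 × (27257/1474.824) = -0.092.

-0.092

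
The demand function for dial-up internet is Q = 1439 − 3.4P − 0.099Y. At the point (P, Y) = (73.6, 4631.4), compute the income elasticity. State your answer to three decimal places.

At P = 73.6, Y = 4631.4: Q = 730.251.
Holding P constant, ∂Q/∂Y = −0.099.
η_Y = (∂Q/∂Y)·(Y/Q) = -0.099 × (4631.4/730.251) = -0.628.

-0.628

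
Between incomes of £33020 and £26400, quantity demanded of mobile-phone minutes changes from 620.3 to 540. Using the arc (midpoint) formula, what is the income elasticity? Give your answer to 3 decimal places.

0.621

ΔQ = 540 − 620.3 = -80.3; midpoint Q̄ = (620.3 + 540)/2 = 580.15.
ΔI = 26400 − 33020 = -6620; midpoint Ī = (33020 + 26400)/2 = 29710.
η = (ΔQ/Q̄) ÷ (ΔI/Ī) = (-80.3/580.15) ÷ (-6620/29710) = 0.621.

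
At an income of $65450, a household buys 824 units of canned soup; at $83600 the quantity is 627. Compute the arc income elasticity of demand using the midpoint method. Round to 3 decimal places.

ΔQ = 627 − 824 = -197; midpoint Q̄ = (824 + 627)/2 = 725.5.
ΔI = 83600 − 65450 = 18150; midpoint Ī = (65450 + 83600)/2 = 74525.
η = (ΔQ/Q̄) ÷ (ΔI/Ī) = (-197/725.5) ÷ (18150/74525) = -1.115.

-1.115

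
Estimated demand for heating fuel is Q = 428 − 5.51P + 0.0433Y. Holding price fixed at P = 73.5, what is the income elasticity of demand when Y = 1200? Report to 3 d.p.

At P = 73.5, Y = 1200: Q = 74.975.
Holding P constant, ∂Q/∂Y = 0.0433.
η_Y = (∂Q/∂Y)·(Y/Q) = 0.0433 × (1200/74.975) = 0.693.

0.693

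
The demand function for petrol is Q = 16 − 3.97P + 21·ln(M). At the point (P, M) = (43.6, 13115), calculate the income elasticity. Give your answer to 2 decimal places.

At P = 43.6, M = 13115: Q = 42.020.
Holding P constant, ∂Q/∂M = 21/M = 0.00160122.
η_M = (∂Q/∂M)·(M/Q) = 0.00160122 × (13115/42.020) = 0.50.

0.50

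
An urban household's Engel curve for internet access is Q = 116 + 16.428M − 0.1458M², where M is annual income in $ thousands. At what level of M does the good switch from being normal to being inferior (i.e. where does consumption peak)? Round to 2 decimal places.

56.34

dQ/dM = 16.428 − 0.2916M.
The good is inferior where dQ/dM < 0. Setting dQ/dM = 0 gives M = 16.428 / 0.2916 = 56.34.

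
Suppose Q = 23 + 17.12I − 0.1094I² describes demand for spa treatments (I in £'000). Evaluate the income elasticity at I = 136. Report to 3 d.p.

-5.242

At I = 136: Q = 327.8576.
dQ/dI = 17.12 − 0.2188I = -12.63680.
η = (dQ/dI)·(I/Q) = -12.63680 × (136/327.8576) = -5.242.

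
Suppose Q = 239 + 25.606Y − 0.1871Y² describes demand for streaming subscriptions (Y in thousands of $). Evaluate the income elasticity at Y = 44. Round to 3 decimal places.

0.401

At Y = 44: Q = 1003.4384.
dQ/dY = 25.606 − 0.3742Y = 9.14120.
η = (dQ/dY)·(Y/Q) = 9.14120 × (44/1003.4384) = 0.401.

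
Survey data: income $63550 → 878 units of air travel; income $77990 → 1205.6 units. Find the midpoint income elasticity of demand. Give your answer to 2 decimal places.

1.54

ΔQ = 1205.6 − 878 = 327.6; midpoint Q̄ = (878 + 1205.6)/2 = 1041.8.
ΔI = 77990 − 63550 = 14440; midpoint Ī = (63550 + 77990)/2 = 70770.
η = (ΔQ/Q̄) ÷ (ΔI/Ī) = (327.6/1041.8) ÷ (14440/70770) = 1.54.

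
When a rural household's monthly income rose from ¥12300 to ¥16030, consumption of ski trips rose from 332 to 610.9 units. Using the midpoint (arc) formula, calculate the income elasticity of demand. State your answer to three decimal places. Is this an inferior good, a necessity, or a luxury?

ΔQ = 610.9 − 332 = 278.9; midpoint Q̄ = (332 + 610.9)/2 = 471.45.
ΔI = 16030 − 12300 = 3730; midpoint Ī = (12300 + 16030)/2 = 14165.
η = (ΔQ/Q̄) ÷ (ΔI/Ī) = (278.9/471.45) ÷ (3730/14165) = 2.247.
η > 1 ⇒ luxury.

2.247 (luxury)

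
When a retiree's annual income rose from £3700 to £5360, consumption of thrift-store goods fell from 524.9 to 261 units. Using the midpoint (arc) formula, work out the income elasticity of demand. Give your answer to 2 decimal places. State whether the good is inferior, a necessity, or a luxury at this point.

ΔQ = 261 − 524.9 = -263.9; midpoint Q̄ = (524.9 + 261)/2 = 392.95.
ΔI = 5360 − 3700 = 1660; midpoint Ī = (3700 + 5360)/2 = 4530.
η = (ΔQ/Q̄) ÷ (ΔI/Ī) = (-263.9/392.95) ÷ (1660/4530) = -1.83.
η < 0 ⇒ inferior good.

-1.83 (inferior good)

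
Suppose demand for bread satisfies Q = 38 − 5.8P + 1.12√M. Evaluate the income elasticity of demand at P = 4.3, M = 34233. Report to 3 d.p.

At P = 4.3, M = 34233: Q = 220.284.
Holding P constant, ∂Q/∂M = 1.12/(2√M) = 0.00302667.
η_M = (∂Q/∂M)·(M/Q) = 0.00302667 × (34233/220.284) = 0.470.

0.470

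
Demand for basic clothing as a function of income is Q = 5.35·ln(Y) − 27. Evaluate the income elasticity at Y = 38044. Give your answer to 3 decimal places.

0.182

At Y = 38044: Q = 29.424.
dQ/dY = 5.35/Y = 0.000140627 at this income.
η = (dQ/dY)·(Y/Q) = 0.000140627 × (38044/29.424) = 0.182.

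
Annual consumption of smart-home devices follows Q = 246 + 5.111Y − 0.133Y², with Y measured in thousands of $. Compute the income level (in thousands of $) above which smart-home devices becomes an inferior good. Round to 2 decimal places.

19.21

dQ/dY = 5.111 − 0.266Y.
The good is inferior where dQ/dY < 0. Setting dQ/dY = 0 gives Y = 5.111 / 0.266 = 19.21.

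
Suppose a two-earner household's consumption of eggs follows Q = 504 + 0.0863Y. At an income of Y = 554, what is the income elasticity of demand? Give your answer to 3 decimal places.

0.087

At Y = 554: Q = 551.810.
dQ/dY = 0.0863.
η = (dQ/dY)·(Y/Q) = 0.0863 × (554/551.810) = 0.087.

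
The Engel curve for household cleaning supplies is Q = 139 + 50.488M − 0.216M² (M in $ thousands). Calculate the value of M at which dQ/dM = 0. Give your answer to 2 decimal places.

116.87

dQ/dM = 50.488 − 0.432M.
The good is inferior where dQ/dM < 0. Setting dQ/dM = 0 gives M = 50.488 / 0.432 = 116.87.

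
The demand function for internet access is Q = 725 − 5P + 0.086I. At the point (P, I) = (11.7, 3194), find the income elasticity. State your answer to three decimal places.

0.292

At P = 11.7, I = 3194: Q = 941.184.
Holding P constant, ∂Q/∂I = 0.086.
η_I = (∂Q/∂I)·(I/Q) = 0.086 × (3194/941.184) = 0.292.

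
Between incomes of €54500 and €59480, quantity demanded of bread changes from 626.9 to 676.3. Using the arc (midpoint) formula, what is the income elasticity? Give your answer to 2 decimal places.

ΔQ = 676.3 − 626.9 = 49.4; midpoint Q̄ = (626.9 + 676.3)/2 = 651.6.
ΔI = 59480 − 54500 = 4980; midpoint Ī = (54500 + 59480)/2 = 56990.
η = (ΔQ/Q̄) ÷ (ΔI/Ī) = (49.4/651.6) ÷ (4980/56990) = 0.87.

0.87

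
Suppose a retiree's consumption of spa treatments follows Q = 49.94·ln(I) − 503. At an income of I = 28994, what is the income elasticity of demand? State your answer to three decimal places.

4.932

At I = 28994: Q = 10.126.
dQ/dI = 49.94/I = 0.00172243 at this income.
η = (dQ/dI)·(I/Q) = 0.00172243 × (28994/10.126) = 4.932.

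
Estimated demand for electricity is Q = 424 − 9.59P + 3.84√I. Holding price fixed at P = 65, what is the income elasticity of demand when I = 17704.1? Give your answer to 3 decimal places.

0.820

At P = 65, I = 17704.1: Q = 311.588.
Holding P constant, ∂Q/∂I = 3.84/(2√I) = 0.0144299.
η_I = (∂Q/∂I)·(I/Q) = 0.0144299 × (17704.1/311.588) = 0.820.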